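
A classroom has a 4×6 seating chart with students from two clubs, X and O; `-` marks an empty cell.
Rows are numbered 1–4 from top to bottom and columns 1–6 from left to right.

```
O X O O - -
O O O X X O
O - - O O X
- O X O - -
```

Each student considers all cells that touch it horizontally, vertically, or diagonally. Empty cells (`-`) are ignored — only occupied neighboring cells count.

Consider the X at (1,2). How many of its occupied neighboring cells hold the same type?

Occupied neighbors of (1,2): (1,1)=O, (1,3)=O, (2,1)=O, (2,2)=O, (2,3)=O.
Same type (X): 0 of 5.

0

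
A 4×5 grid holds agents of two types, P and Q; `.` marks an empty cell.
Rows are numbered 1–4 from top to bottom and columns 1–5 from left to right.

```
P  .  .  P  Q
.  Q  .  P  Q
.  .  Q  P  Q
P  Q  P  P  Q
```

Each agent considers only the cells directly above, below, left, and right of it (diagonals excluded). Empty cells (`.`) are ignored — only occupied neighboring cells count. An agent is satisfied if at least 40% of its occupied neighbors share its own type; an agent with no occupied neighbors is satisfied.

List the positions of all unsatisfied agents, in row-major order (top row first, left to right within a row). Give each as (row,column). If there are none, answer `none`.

(3,3), (4,1), (4,2), (4,3)

Row 1: (1,1)P 0/0 ok · (1,4)P 1/2 ok · (1,5)Q 1/2 ok
Row 2: (2,2)Q 0/0 ok · (2,4)P 2/3 ok · (2,5)Q 2/3 ok
Row 3: (3,3)Q 0/2 unhappy · (3,4)P 2/4 ok · (3,5)Q 2/3 ok
Row 4: (4,1)P 0/1 unhappy · (4,2)Q 0/2 unhappy · (4,3)P 1/3 unhappy · (4,4)P 2/3 ok · (4,5)Q 1/2 ok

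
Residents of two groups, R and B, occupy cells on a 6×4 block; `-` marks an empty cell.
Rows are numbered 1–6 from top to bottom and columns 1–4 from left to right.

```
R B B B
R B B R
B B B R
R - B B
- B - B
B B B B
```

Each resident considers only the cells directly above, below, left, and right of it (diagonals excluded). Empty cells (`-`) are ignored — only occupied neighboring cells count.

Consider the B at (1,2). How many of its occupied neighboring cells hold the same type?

Occupied neighbors of (1,2): (2,2)=B, (1,1)=R, (1,3)=B.
Same type (B): 2 of 3.

2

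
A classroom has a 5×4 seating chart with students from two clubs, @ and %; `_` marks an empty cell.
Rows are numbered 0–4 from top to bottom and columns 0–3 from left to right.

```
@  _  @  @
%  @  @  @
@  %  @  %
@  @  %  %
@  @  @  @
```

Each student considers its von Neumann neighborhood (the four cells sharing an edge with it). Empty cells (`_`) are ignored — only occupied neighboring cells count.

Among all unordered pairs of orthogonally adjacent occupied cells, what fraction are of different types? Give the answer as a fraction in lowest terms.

13/28

Scan each occupied cell's neighbors to the right and below so each pair is counted once.
From row 0: 1 unlike of 4 pairs (running 1/4).
From row 1: 4 unlike of 7 pairs (running 5/11).
From row 2: 5 unlike of 7 pairs (running 10/18).
From row 3: 3 unlike of 7 pairs (running 13/25).
From row 4: 0 unlike of 3 pairs (running 13/28).
Total adjacent occupied pairs: 28; unlike-type pairs: 13.
13/28 is already in lowest terms.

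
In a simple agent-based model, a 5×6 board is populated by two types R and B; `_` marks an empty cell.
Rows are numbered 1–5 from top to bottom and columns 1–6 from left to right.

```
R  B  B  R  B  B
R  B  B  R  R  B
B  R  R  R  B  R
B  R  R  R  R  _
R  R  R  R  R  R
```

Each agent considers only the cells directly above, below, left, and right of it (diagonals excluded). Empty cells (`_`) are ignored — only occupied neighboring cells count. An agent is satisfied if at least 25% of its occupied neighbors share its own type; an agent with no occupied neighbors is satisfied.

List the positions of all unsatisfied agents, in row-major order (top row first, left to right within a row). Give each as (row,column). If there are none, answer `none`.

(1,1)R 1/2 ✓
(1,2)B 2/3 ✓
(1,3)B 2/3 ✓
(1,4)R 1/3 ✓
(1,5)B 1/3 ✓
(1,6)B 2/2 ✓
(2,1)R 1/3 ✓
(2,2)B 2/4 ✓
(2,3)B 2/4 ✓
(2,4)R 3/4 ✓
(2,5)R 1/4 ✓
(2,6)B 1/3 ✓
(3,1)B 1/3 ✓
(3,2)R 2/4 ✓
(3,3)R 3/4 ✓
(3,4)R 3/4 ✓
(3,5)B 0/4 ✗
(3,6)R 0/2 ✗
(4,1)B 1/3 ✓
(4,2)R 3/4 ✓
(4,3)R 4/4 ✓
(4,4)R 4/4 ✓
(4,5)R 2/3 ✓
(5,1)R 1/2 ✓
(5,2)R 3/3 ✓
(5,3)R 3/3 ✓
(5,4)R 3/3 ✓
(5,5)R 3/3 ✓
(5,6)R 1/1 ✓

(3,5), (3,6)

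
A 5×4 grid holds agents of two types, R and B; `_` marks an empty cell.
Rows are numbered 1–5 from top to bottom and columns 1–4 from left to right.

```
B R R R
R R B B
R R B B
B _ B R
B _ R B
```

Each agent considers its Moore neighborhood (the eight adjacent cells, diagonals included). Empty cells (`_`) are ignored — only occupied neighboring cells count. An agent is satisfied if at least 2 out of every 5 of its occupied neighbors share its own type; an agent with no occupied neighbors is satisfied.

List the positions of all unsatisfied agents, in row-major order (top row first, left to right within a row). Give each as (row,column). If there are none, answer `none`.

(1,1), (1,4), (2,3), (4,1), (4,4), (5,3), (5,4)

Row 1: (1,1)B 0/3 not · (1,2)R 3/5 satisfied · (1,3)R 3/5 satisfied · (1,4)R 1/3 not
Row 2: (2,1)R 4/5 satisfied · (2,2)R 5/8 satisfied · (2,3)B 3/8 not · (2,4)B 3/5 satisfied
Row 3: (3,1)R 3/4 satisfied · (3,2)R 3/7 satisfied · (3,3)B 4/7 satisfied · (3,4)B 4/5 satisfied
Row 4: (4,1)B 1/3 not · (4,3)B 3/6 satisfied · (4,4)R 1/5 not
Row 5: (5,1)B 1/1 satisfied · (5,3)R 1/3 not · (5,4)B 1/3 not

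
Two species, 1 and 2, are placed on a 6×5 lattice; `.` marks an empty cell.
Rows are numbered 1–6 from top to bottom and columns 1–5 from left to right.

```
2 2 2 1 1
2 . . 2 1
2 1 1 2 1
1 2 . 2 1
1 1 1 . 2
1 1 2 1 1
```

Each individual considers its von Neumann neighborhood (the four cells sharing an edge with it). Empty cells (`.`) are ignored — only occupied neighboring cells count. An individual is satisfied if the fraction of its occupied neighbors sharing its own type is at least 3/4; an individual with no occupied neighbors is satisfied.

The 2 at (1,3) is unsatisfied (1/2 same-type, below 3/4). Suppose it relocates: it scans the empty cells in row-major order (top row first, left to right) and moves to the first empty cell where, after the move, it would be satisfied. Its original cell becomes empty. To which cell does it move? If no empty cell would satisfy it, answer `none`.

Vacating (1,3). Empty cells in order:
  (2,2): 2/3 same-type → still unsatisfied.
  (2,3): 1/2 same-type → still unsatisfied.
  (4,3): 2/4 same-type → still unsatisfied.
  (5,4): 2/4 same-type → still unsatisfied.

none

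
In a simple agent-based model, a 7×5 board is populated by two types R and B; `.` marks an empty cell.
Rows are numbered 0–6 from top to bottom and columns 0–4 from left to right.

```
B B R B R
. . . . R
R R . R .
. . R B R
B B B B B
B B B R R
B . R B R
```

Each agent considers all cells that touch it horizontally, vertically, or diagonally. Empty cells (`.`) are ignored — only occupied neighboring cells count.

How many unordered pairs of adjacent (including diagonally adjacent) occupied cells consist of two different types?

24

Scan each occupied cell's neighbors to the right and below (and the two forward diagonals) so each pair is counted once.
From row 0: 4 unlike of 6 pairs (running 4/6).
From row 1: 0 unlike of 1 pairs (running 4/7).
From row 2: 1 unlike of 5 pairs (running 5/12).
From row 3: 7 unlike of 10 pairs (running 12/22).
From row 4: 5 unlike of 17 pairs (running 17/39).
From row 5: 5 unlike of 14 pairs (running 22/53).
From row 6: 2 unlike of 2 pairs (running 24/55).
Total adjacent occupied pairs: 55; unlike-type pairs: 24.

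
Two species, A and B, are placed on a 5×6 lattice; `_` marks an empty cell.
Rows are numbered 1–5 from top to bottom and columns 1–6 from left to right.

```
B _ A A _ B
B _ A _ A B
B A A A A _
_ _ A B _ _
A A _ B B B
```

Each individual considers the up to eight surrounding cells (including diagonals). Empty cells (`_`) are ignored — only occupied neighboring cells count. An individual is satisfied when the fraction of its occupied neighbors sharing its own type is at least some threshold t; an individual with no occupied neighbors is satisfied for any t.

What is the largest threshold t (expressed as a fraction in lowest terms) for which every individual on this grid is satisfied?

Row 1: (1,1)B 1/1 · (1,3)A 2/2 · (1,4)A 3/3 · (1,6)B 1/2
Row 2: (2,1)B 2/3 · (2,3)A 5/5 · (2,5)A 3/5 · (2,6)B 1/3
Row 3: (3,1)B 1/2 · (3,2)A 3/5 · (3,3)A 4/5 · (3,4)A 5/6 · (3,5)A 2/4
Row 4: (4,3)A 4/6 · (4,4)B 2/6
Row 5: (5,1)A 1/1 · (5,2)A 2/2 · (5,4)B 2/3 · (5,5)B 3/3 · (5,6)B 1/1
The smallest same-type fraction is 1/3 at (2,6), which reduces to 1/3. Any threshold above that leaves this individual unsatisfied.

1/3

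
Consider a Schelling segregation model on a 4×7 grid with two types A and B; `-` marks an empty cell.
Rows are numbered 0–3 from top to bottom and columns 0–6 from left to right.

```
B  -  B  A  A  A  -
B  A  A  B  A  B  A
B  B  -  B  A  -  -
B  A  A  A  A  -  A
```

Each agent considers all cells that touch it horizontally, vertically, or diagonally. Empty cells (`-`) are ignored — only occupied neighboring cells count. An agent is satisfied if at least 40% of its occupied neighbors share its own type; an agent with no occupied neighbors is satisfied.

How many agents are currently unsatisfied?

Row 0: (0,0)B 1/2 satisfied · (0,2)B 1/4 not · (0,3)A 3/5 satisfied · (0,4)A 3/5 satisfied · (0,5)A 3/4 satisfied
Row 1: (1,0)B 3/4 satisfied · (1,1)A 1/6 not · (1,2)A 2/6 not · (1,3)B 2/7 not · (1,4)A 4/7 satisfied · (1,5)B 0/5 not · (1,6)A 1/2 satisfied
Row 2: (2,0)B 3/5 satisfied · (2,1)B 3/7 satisfied · (2,3)B 1/7 not · (2,4)A 3/6 satisfied
Row 3: (3,0)B 2/3 satisfied · (3,1)A 1/4 not · (3,2)A 2/4 satisfied · (3,3)A 3/4 satisfied · (3,4)A 2/3 satisfied · (3,6)A 0/0 satisfied
Unsatisfied: (0,2), (1,1), (1,2), (1,3), (1,5), (2,3), (3,1) — 7 in total.

7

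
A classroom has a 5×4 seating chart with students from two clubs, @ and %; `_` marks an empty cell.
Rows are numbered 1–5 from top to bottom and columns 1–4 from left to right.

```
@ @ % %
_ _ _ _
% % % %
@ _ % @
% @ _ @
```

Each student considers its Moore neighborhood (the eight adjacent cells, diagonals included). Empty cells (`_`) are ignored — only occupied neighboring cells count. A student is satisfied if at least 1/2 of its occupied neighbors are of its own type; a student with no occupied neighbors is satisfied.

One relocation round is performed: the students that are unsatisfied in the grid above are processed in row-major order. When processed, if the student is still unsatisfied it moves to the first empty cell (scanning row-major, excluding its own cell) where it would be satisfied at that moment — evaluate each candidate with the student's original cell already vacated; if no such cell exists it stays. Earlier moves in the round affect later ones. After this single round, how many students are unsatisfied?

1

Initially unsatisfied (in order): (4,1), (4,4), (5,1), (5,2).
  (4,1) → (2,1).
  (4,4) → (5,3).
  (5,1) → (2,2).
  (5,2): now satisfied by earlier moves; stays.
Resulting grid:
@ @ % %
@ % _ _
% % % %
_ _ % _
_ @ @ @
Unsatisfied now: (2,1).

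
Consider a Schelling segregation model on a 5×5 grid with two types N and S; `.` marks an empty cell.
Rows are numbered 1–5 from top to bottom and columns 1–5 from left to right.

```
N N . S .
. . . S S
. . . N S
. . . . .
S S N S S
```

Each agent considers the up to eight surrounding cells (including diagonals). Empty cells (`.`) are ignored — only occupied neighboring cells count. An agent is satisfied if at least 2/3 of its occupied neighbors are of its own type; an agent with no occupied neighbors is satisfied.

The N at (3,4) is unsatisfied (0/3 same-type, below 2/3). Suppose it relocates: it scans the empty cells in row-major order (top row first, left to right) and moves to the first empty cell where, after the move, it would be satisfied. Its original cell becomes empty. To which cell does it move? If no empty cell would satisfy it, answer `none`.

(2,1)

Vacating (3,4). Empty cells in order:
  (1,3): 1/3 same-type → still unsatisfied.
  (1,5): 0/3 same-type → still unsatisfied.
  (2,1): 2/2 same-type → satisfied — stop here.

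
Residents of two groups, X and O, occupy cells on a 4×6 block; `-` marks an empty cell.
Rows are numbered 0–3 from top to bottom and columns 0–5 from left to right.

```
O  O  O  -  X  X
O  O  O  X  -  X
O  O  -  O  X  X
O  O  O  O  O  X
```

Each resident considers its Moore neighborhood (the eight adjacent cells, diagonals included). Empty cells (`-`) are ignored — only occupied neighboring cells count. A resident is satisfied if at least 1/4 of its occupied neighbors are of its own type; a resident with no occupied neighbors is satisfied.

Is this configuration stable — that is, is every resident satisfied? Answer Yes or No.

Yes

(0,0)O 3/3 ✓
(0,1)O 5/5 ✓
(0,2)O 3/4 ✓
(0,4)X 3/3 ✓
(0,5)X 2/2 ✓
(1,0)O 5/5 ✓
(1,1)O 7/7 ✓
(1,2)O 5/6 ✓
(1,3)X 2/5 ✓
(1,5)X 4/4 ✓
(2,0)O 5/5 ✓
(2,1)O 7/7 ✓
(2,3)O 4/6 ✓
(2,4)X 4/7 ✓
(2,5)X 3/4 ✓
(3,0)O 3/3 ✓
(3,1)O 4/4 ✓
(3,2)O 4/4 ✓
(3,3)O 3/4 ✓
(3,4)O 2/5 ✓
(3,5)X 2/3 ✓
All meet the threshold, so the configuration is stable.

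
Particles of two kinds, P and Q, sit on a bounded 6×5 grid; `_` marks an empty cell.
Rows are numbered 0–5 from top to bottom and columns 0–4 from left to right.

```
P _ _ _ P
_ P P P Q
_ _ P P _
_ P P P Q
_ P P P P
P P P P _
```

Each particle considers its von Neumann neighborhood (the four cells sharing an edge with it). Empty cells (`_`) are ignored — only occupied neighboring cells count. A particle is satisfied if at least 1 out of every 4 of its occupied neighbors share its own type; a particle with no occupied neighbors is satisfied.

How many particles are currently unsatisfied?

(0,0)P 0/0 ✓
(0,4)P 0/1 ✗
(1,1)P 1/1 ✓
(1,2)P 3/3 ✓
(1,3)P 2/3 ✓
(1,4)Q 0/2 ✗
(2,2)P 3/3 ✓
(2,3)P 3/3 ✓
(3,1)P 2/2 ✓
(3,2)P 4/4 ✓
(3,3)P 3/4 ✓
(3,4)Q 0/2 ✗
(4,1)P 3/3 ✓
(4,2)P 4/4 ✓
(4,3)P 4/4 ✓
(4,4)P 1/2 ✓
(5,0)P 1/1 ✓
(5,1)P 3/3 ✓
(5,2)P 3/3 ✓
(5,3)P 2/2 ✓
Unsatisfied: (0,4), (1,4), (3,4) — 3 in total.

3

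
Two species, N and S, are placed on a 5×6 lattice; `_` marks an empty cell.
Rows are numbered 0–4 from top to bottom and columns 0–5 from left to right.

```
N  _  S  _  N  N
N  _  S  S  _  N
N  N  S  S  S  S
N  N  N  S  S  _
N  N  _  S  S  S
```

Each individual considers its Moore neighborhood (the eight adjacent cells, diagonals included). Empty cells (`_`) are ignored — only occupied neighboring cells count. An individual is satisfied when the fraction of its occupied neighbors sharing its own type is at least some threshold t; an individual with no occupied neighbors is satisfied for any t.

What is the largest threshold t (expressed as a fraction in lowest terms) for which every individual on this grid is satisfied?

Row 0: (0,0)N 1/1 · (0,2)S 2/2 · (0,4)N 2/3 · (0,5)N 2/2
Row 1: (1,0)N 3/3 · (1,2)S 4/5 · (1,3)S 5/6 · (1,5)N 2/4
Row 2: (2,0)N 4/4 · (2,1)N 5/7 · (2,2)S 4/7 · (2,3)S 6/7 · (2,4)S 5/6 · (2,5)S 2/3
Row 3: (3,0)N 5/5 · (3,1)N 6/7 · (3,2)N 3/7 · (3,3)S 6/7 · (3,4)S 7/7
Row 4: (4,0)N 3/3 · (4,1)N 4/4 · (4,3)S 3/4 · (4,4)S 4/4 · (4,5)S 2/2
The smallest same-type fraction is 3/7 at (3,2), which reduces to 3/7. Any threshold above that leaves this individual unsatisfied.

3/7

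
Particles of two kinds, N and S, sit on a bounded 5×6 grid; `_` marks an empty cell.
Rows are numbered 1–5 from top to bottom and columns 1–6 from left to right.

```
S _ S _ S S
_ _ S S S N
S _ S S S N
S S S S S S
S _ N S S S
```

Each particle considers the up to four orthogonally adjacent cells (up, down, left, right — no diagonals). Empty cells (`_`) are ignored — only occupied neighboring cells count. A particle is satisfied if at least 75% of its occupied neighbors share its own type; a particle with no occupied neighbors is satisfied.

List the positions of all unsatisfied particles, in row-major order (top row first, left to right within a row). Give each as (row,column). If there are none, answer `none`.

Row 1: (1,1)S 0/0 ok · (1,3)S 1/1 ok · (1,5)S 2/2 ok · (1,6)S 1/2 unhappy
Row 2: (2,3)S 3/3 ok · (2,4)S 3/3 ok · (2,5)S 3/4 ok · (2,6)N 1/3 unhappy
Row 3: (3,1)S 1/1 ok · (3,3)S 3/3 ok · (3,4)S 4/4 ok · (3,5)S 3/4 ok · (3,6)N 1/3 unhappy
Row 4: (4,1)S 3/3 ok · (4,2)S 2/2 ok · (4,3)S 3/4 ok · (4,4)S 4/4 ok · (4,5)S 4/4 ok · (4,6)S 2/3 unhappy
Row 5: (5,1)S 1/1 ok · (5,3)N 0/2 unhappy · (5,4)S 2/3 unhappy · (5,5)S 3/3 ok · (5,6)S 2/2 ok

(1,6), (2,6), (3,6), (4,6), (5,3), (5,4)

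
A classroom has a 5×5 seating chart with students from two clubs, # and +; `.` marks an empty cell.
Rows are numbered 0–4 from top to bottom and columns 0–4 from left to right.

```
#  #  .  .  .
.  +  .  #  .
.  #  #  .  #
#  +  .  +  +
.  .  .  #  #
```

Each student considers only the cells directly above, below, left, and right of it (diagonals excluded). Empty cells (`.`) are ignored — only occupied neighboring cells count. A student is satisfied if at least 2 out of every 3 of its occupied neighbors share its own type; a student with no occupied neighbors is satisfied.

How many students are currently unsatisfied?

(0,0)# 1/1 ✓
(0,1)# 1/2 ✗
(1,1)+ 0/2 ✗
(1,3)# 0/0 ✓
(2,1)# 1/3 ✗
(2,2)# 1/1 ✓
(2,4)# 0/1 ✗
(3,0)# 0/1 ✗
(3,1)+ 0/2 ✗
(3,3)+ 1/2 ✗
(3,4)+ 1/3 ✗
(4,3)# 1/2 ✗
(4,4)# 1/2 ✗
Unsatisfied: (0,1), (1,1), (2,1), (2,4), (3,0), (3,1), (3,3), (3,4), (4,3), (4,4) — 10 in total.

10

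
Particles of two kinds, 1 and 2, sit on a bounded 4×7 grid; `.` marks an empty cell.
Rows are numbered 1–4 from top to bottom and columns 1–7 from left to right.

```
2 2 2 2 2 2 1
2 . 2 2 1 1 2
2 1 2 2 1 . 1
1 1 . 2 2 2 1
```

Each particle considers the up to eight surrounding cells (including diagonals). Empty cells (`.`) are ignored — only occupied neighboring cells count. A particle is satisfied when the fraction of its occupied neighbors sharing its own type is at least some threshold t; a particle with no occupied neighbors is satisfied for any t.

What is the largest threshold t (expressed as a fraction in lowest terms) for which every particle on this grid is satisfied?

Row 1: (1,1)2 2/2 · (1,2)2 4/4 · (1,3)2 4/4 · (1,4)2 4/5 · (1,5)2 3/5 · (1,6)2 2/5 · (1,7)1 1/3
Row 2: (2,1)2 3/4 · (2,3)2 6/7 · (2,4)2 6/8 · (2,5)1 2/7 · (2,6)1 4/7 · (2,7)2 1/4
Row 3: (3,1)2 1/4 · (3,2)1 2/6 · (3,3)2 4/6 · (3,4)2 5/7 · (3,5)1 2/7 · (3,7)1 2/4
Row 4: (4,1)1 2/3 · (4,2)1 2/4 · (4,4)2 3/4 · (4,5)2 3/4 · (4,6)2 1/4 · (4,7)1 1/2
The smallest same-type fraction is 1/4 at (2,7), which reduces to 1/4. Any threshold above that leaves this particle unsatisfied.

1/4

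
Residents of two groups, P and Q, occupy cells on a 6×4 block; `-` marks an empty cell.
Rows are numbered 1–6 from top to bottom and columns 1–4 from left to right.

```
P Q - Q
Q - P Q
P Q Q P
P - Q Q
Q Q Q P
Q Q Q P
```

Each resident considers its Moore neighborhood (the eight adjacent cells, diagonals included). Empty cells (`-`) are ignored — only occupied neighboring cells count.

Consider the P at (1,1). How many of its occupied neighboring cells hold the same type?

Occupied neighbors of (1,1): (1,2)=Q, (2,1)=Q.
Same type (P): 0 of 2.

0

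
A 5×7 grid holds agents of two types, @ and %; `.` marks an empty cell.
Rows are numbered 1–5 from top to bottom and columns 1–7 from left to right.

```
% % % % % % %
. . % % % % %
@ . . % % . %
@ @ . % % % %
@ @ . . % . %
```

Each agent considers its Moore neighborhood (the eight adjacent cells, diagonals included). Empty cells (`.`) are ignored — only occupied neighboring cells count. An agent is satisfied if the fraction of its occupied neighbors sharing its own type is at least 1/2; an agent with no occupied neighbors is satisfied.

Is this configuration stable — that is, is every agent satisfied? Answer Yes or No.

Row 1: (1,1)% 1/1 satisfied · (1,2)% 3/3 satisfied · (1,3)% 4/4 satisfied · (1,4)% 5/5 satisfied · (1,5)% 5/5 satisfied · (1,6)% 5/5 satisfied · (1,7)% 3/3 satisfied
Row 2: (2,3)% 5/5 satisfied · (2,4)% 7/7 satisfied · (2,5)% 7/7 satisfied · (2,6)% 7/7 satisfied · (2,7)% 4/4 satisfied
Row 3: (3,1)@ 2/2 satisfied · (3,4)% 6/6 satisfied · (3,5)% 7/7 satisfied · (3,7)% 4/4 satisfied
Row 4: (4,1)@ 4/4 satisfied · (4,2)@ 4/4 satisfied · (4,4)% 4/4 satisfied · (4,5)% 5/5 satisfied · (4,6)% 6/6 satisfied · (4,7)% 3/3 satisfied
Row 5: (5,1)@ 3/3 satisfied · (5,2)@ 3/3 satisfied · (5,5)% 3/3 satisfied · (5,7)% 2/2 satisfied
All meet the threshold, so the configuration is stable.

Yes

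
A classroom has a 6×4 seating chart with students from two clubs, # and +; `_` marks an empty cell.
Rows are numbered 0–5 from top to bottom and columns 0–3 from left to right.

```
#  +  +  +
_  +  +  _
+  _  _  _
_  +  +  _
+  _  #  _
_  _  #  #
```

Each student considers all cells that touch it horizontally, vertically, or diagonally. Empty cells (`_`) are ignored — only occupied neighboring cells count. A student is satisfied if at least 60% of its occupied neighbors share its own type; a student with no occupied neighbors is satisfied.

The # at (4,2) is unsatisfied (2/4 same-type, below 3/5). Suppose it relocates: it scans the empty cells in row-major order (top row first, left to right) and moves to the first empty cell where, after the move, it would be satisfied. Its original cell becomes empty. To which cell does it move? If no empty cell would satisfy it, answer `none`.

(4,3)

Vacating (4,2). Empty cells in order:
  (1,0): 1/4 same-type → still unsatisfied.
  (1,3): 0/3 same-type → still unsatisfied.
  (2,1): 0/5 same-type → still unsatisfied.
  (2,2): 0/4 same-type → still unsatisfied.
  (2,3): 0/2 same-type → still unsatisfied.
  (3,0): 0/3 same-type → still unsatisfied.
  (3,3): 0/1 same-type → still unsatisfied.
  (4,1): 1/4 same-type → still unsatisfied.
  (4,3): 2/3 same-type → satisfied — stop here.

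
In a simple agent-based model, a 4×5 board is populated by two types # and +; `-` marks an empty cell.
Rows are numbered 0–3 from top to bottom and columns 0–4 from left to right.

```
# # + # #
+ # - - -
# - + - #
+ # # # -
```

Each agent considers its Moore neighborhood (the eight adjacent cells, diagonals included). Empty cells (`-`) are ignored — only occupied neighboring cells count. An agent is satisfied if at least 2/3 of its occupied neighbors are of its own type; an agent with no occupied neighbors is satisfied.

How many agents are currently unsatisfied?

(0,0)# 2/3 satisfied
(0,1)# 2/4 not
(0,2)+ 0/3 not
(0,3)# 1/2 not
(0,4)# 1/1 satisfied
(1,0)+ 0/4 not
(1,1)# 3/6 not
(2,0)# 2/4 not
(2,2)+ 0/4 not
(2,4)# 1/1 satisfied
(3,0)+ 0/2 not
(3,1)# 2/4 not
(3,2)# 2/3 satisfied
(3,3)# 2/3 satisfied
Unsatisfied: (0,1), (0,2), (0,3), (1,0), (1,1), (2,0), (2,2), (3,0), (3,1) — 9 in total.

9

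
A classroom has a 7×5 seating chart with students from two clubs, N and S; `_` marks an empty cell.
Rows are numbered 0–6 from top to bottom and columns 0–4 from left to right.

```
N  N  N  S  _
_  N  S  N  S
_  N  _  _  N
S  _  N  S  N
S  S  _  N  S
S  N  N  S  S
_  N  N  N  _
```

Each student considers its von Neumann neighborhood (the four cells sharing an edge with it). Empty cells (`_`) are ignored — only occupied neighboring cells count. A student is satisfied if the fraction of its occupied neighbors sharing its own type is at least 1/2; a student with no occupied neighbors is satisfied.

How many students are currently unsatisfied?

11

Row 0: (0,0)N 1/1 ok · (0,1)N 3/3 ok · (0,2)N 1/3 unhappy · (0,3)S 0/2 unhappy
Row 1: (1,1)N 2/3 ok · (1,2)S 0/3 unhappy · (1,3)N 0/3 unhappy · (1,4)S 0/2 unhappy
Row 2: (2,1)N 1/1 ok · (2,4)N 1/2 ok
Row 3: (3,0)S 1/1 ok · (3,2)N 0/1 unhappy · (3,3)S 0/3 unhappy · (3,4)N 1/3 unhappy
Row 4: (4,0)S 3/3 ok · (4,1)S 1/2 ok · (4,3)N 0/3 unhappy · (4,4)S 1/3 unhappy
Row 5: (5,0)S 1/2 ok · (5,1)N 2/4 ok · (5,2)N 2/3 ok · (5,3)S 1/4 unhappy · (5,4)S 2/2 ok
Row 6: (6,1)N 2/2 ok · (6,2)N 3/3 ok · (6,3)N 1/2 ok
Unsatisfied: (0,2), (0,3), (1,2), (1,3), (1,4), (3,2), (3,3), (3,4), (4,3), (4,4), (5,3) — 11 in total.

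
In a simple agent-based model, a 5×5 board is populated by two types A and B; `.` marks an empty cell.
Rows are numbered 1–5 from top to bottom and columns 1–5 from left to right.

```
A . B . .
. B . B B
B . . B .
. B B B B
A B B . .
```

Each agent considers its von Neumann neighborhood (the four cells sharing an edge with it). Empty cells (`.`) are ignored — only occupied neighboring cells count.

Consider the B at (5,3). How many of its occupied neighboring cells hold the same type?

2

Occupied neighbors of (5,3): (4,3)=B, (5,2)=B.
Same type (B): 2 of 2.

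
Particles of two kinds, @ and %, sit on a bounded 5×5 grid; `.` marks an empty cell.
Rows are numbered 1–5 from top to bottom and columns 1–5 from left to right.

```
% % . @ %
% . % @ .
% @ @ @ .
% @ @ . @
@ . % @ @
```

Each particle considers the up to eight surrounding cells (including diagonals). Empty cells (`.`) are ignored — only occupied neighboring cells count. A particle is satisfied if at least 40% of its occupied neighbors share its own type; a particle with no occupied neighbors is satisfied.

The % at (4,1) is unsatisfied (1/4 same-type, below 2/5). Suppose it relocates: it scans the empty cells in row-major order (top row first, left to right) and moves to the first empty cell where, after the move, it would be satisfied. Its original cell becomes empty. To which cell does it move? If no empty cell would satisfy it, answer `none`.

(1,3)

Vacating (4,1). Empty cells in order:
  (1,3): 2/4 same-type → satisfied — stop here.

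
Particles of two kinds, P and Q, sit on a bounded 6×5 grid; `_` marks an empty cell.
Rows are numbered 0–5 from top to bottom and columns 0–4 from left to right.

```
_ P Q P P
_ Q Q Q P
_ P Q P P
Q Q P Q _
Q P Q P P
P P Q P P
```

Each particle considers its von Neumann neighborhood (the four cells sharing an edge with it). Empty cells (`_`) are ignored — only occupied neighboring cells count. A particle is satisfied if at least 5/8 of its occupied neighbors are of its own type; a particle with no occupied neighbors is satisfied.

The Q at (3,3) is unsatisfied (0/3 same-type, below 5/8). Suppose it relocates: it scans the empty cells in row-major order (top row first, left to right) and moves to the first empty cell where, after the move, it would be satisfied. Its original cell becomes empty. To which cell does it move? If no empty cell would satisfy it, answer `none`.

Vacating (3,3). Empty cells in order:
  (0,0): 0/1 same-type → still unsatisfied.
  (1,0): 1/1 same-type → satisfied — stop here.

(1,0)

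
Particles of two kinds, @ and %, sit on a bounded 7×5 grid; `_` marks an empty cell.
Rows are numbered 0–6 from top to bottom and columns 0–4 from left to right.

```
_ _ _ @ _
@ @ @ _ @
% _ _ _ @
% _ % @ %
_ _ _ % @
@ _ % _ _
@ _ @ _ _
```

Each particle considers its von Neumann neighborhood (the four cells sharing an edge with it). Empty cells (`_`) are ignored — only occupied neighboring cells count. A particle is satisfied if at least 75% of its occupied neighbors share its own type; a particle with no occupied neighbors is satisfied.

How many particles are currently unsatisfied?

10

Row 0: (0,3)@ 0/0 ok
Row 1: (1,0)@ 1/2 unhappy · (1,1)@ 2/2 ok · (1,2)@ 1/1 ok · (1,4)@ 1/1 ok
Row 2: (2,0)% 1/2 unhappy · (2,4)@ 1/2 unhappy
Row 3: (3,0)% 1/1 ok · (3,2)% 0/1 unhappy · (3,3)@ 0/3 unhappy · (3,4)% 0/3 unhappy
Row 4: (4,3)% 0/2 unhappy · (4,4)@ 0/2 unhappy
Row 5: (5,0)@ 1/1 ok · (5,2)% 0/1 unhappy
Row 6: (6,0)@ 1/1 ok · (6,2)@ 0/1 unhappy
Unsatisfied: (1,0), (2,0), (2,4), (3,2), (3,3), (3,4), (4,3), (4,4), (5,2), (6,2) — 10 in total.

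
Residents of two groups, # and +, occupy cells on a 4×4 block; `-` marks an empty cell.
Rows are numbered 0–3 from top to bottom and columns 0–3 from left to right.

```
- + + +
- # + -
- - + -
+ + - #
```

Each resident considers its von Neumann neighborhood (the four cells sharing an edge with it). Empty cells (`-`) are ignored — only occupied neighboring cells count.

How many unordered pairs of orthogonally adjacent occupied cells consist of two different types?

2

Scan each occupied cell's neighbors to the right and below so each pair is counted once.
From row 0: 1 unlike of 4 pairs (running 1/4).
From row 1: 1 unlike of 2 pairs (running 2/6).
From row 3: 0 unlike of 1 pairs (running 2/7).
Total adjacent occupied pairs: 7; unlike-type pairs: 2.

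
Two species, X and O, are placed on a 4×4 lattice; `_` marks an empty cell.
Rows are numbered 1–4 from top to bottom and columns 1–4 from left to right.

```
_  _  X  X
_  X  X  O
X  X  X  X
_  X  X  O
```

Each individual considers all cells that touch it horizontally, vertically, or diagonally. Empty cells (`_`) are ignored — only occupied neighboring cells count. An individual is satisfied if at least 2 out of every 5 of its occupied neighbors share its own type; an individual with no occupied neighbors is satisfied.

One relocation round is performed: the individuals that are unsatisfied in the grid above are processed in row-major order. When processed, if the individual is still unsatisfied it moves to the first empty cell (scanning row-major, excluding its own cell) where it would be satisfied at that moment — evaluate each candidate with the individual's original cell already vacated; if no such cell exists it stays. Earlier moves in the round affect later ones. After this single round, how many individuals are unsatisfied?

Initially unsatisfied (in order): (2,4), (4,4).
  (2,4): no empty cell satisfies it; stays.
  (4,4): no empty cell satisfies it; stays.
Resulting grid:
_ _ X X
_ X X O
X X X X
_ X X O
Unsatisfied now: (2,4), (4,4).

2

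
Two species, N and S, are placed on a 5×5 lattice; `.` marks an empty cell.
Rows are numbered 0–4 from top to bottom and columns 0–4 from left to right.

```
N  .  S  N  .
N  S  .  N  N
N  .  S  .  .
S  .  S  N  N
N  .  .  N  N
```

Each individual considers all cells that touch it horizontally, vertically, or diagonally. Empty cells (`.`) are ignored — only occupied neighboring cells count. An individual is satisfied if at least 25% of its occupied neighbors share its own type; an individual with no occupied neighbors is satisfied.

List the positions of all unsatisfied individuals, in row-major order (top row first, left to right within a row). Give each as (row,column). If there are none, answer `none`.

(3,0), (4,0)

Row 0: (0,0)N 1/2 satisfied · (0,2)S 1/3 satisfied · (0,3)N 2/3 satisfied
Row 1: (1,0)N 2/3 satisfied · (1,1)S 2/5 satisfied · (1,3)N 2/4 satisfied · (1,4)N 2/2 satisfied
Row 2: (2,0)N 1/3 satisfied · (2,2)S 2/4 satisfied
Row 3: (3,0)S 0/2 not · (3,2)S 1/3 satisfied · (3,3)N 3/5 satisfied · (3,4)N 3/3 satisfied
Row 4: (4,0)N 0/1 not · (4,3)N 3/4 satisfied · (4,4)N 3/3 satisfied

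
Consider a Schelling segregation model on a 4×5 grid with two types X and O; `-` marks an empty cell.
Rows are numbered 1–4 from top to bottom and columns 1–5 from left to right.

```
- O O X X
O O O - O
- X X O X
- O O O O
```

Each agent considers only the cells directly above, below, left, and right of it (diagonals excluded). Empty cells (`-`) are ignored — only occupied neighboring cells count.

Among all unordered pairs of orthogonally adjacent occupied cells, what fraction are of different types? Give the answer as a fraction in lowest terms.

10/21

Scan each occupied cell's neighbors to the right and below so each pair is counted once.
Row 1: O(1,2)–O(1,3)= O(1,2)–O(2,2)= O(1,3)–X(1,4)≠ O(1,3)–O(2,3)= X(1,4)–X(1,5)= X(1,5)–O(2,5)≠  → 2/6 unlike.
Row 2: O(2,1)–O(2,2)= O(2,2)–O(2,3)= O(2,2)–X(3,2)≠ O(2,3)–X(3,3)≠ O(2,5)–X(3,5)≠  → 3/5 unlike.
Row 3: X(3,2)–X(3,3)= X(3,2)–O(4,2)≠ X(3,3)–O(3,4)≠ X(3,3)–O(4,3)≠ O(3,4)–X(3,5)≠ O(3,4)–O(4,4)= X(3,5)–O(4,5)≠  → 5/7 unlike.
Row 4: O(4,2)–O(4,3)= O(4,3)–O(4,4)= O(4,4)–O(4,5)=  → 0/3 unlike.
Total adjacent occupied pairs: 21; unlike-type pairs: 10.
10/21 is already in lowest terms.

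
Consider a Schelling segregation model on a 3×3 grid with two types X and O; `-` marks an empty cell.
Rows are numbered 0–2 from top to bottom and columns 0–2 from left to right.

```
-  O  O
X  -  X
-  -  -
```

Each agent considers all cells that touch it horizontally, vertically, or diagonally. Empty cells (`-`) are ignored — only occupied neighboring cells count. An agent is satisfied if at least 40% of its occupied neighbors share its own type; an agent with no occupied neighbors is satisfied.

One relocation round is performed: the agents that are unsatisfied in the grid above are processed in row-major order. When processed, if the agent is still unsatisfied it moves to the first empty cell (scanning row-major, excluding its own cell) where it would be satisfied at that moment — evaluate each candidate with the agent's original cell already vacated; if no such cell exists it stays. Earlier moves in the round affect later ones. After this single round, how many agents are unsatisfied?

0

Initially unsatisfied (in order): (0,1), (1,0), (1,2).
  (0,1): no empty cell satisfies it; stays.
  (1,0) → (2,0).
  (1,2) → (1,0).
Resulting grid:
- O O
X - -
X - -
All satisfied now.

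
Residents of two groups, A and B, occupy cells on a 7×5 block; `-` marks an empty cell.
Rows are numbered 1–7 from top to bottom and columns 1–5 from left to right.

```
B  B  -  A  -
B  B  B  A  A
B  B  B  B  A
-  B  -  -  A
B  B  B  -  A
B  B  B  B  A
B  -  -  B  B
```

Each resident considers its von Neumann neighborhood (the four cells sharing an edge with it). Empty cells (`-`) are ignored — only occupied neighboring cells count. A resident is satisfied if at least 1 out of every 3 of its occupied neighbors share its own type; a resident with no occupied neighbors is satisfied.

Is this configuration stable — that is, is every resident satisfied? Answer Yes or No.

Yes

(1,1)B 2/2 satisfied
(1,2)B 2/2 satisfied
(1,4)A 1/1 satisfied
(2,1)B 3/3 satisfied
(2,2)B 4/4 satisfied
(2,3)B 2/3 satisfied
(2,4)A 2/4 satisfied
(2,5)A 2/2 satisfied
(3,1)B 2/2 satisfied
(3,2)B 4/4 satisfied
(3,3)B 3/3 satisfied
(3,4)B 1/3 satisfied
(3,5)A 2/3 satisfied
(4,2)B 2/2 satisfied
(4,5)A 2/2 satisfied
(5,1)B 2/2 satisfied
(5,2)B 4/4 satisfied
(5,3)B 2/2 satisfied
(5,5)A 2/2 satisfied
(6,1)B 3/3 satisfied
(6,2)B 3/3 satisfied
(6,3)B 3/3 satisfied
(6,4)B 2/3 satisfied
(6,5)A 1/3 satisfied
(7,1)B 1/1 satisfied
(7,4)B 2/2 satisfied
(7,5)B 1/2 satisfied
All meet the threshold, so the configuration is stable.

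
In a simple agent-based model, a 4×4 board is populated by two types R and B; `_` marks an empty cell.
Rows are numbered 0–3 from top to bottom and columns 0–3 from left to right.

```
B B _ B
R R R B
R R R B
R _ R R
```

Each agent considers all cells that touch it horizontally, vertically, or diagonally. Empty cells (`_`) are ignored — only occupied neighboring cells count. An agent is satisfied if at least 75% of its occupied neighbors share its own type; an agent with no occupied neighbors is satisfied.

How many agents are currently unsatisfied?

Row 0: (0,0)B 1/3 unhappy · (0,1)B 1/4 unhappy · (0,3)B 1/2 unhappy
Row 1: (1,0)R 3/5 unhappy · (1,1)R 5/7 unhappy · (1,2)R 3/7 unhappy · (1,3)B 2/4 unhappy
Row 2: (2,0)R 4/4 ok · (2,1)R 7/7 ok · (2,2)R 5/7 unhappy · (2,3)B 1/5 unhappy
Row 3: (3,0)R 2/2 ok · (3,2)R 3/4 ok · (3,3)R 2/3 unhappy
Unsatisfied: (0,0), (0,1), (0,3), (1,0), (1,1), (1,2), (1,3), (2,2), (2,3), (3,3) — 10 in total.

10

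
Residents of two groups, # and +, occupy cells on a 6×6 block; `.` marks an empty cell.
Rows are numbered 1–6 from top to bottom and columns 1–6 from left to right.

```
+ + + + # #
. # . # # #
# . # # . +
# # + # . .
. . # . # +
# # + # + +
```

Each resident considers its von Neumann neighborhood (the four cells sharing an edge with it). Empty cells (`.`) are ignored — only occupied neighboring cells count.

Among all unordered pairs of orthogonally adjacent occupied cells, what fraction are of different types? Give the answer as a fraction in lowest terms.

7/15

Scan each occupied cell's neighbors to the right and below so each pair is counted once.
From row 1: 3 unlike of 9 pairs (running 3/9).
From row 2: 1 unlike of 4 pairs (running 4/13).
From row 3: 1 unlike of 4 pairs (running 5/17).
From row 4: 3 unlike of 4 pairs (running 8/21).
From row 5: 3 unlike of 4 pairs (running 11/25).
From row 6: 3 unlike of 5 pairs (running 14/30).
Total adjacent occupied pairs: 30; unlike-type pairs: 14.
14/30 reduces to 7/15.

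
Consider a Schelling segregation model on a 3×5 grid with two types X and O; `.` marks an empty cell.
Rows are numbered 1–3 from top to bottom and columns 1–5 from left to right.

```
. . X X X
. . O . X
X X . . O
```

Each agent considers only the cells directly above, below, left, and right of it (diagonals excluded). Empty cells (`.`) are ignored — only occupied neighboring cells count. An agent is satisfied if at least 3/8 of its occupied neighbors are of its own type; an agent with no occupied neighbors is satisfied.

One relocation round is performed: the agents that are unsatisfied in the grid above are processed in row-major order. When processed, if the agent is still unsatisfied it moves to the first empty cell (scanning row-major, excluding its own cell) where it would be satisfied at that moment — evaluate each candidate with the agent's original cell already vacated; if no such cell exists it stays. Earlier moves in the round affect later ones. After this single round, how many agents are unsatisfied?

0

Initially unsatisfied (in order): (2,3), (3,5).
  (2,3) → (1,1).
  (3,5) → (1,2).
Resulting grid:
O O X X X
. . . . X
X X . . .
All satisfied now.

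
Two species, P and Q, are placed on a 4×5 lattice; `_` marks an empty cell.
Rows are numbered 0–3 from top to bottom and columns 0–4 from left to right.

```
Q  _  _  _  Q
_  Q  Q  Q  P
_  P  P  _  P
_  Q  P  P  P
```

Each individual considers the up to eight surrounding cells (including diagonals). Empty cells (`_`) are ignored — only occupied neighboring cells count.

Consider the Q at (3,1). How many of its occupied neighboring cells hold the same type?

0

Occupied neighbors of (3,1): (2,1)=P, (2,2)=P, (3,2)=P.
Same type (Q): 0 of 3.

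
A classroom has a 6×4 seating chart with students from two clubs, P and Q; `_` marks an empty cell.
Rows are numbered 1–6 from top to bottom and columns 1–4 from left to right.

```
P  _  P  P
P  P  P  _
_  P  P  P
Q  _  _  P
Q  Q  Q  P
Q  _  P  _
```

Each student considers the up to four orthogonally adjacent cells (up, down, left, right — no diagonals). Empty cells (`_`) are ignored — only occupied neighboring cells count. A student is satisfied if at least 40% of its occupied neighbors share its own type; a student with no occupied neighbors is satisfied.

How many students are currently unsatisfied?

Row 1: (1,1)P 1/1 ✓ · (1,3)P 2/2 ✓ · (1,4)P 1/1 ✓
Row 2: (2,1)P 2/2 ✓ · (2,2)P 3/3 ✓ · (2,3)P 3/3 ✓
Row 3: (3,2)P 2/2 ✓ · (3,3)P 3/3 ✓ · (3,4)P 2/2 ✓
Row 4: (4,1)Q 1/1 ✓ · (4,4)P 2/2 ✓
Row 5: (5,1)Q 3/3 ✓ · (5,2)Q 2/2 ✓ · (5,3)Q 1/3 ✗ · (5,4)P 1/2 ✓
Row 6: (6,1)Q 1/1 ✓ · (6,3)P 0/1 ✗
Unsatisfied: (5,3), (6,3) — 2 in total.

2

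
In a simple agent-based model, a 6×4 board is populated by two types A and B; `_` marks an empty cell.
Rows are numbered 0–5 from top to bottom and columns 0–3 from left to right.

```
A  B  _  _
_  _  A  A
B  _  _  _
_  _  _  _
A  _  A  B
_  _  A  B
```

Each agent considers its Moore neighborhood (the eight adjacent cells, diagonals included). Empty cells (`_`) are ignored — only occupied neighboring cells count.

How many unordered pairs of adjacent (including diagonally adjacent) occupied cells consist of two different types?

6

Scan each occupied cell's neighbors to the right and below (and the two forward diagonals) so each pair is counted once.
Row 0: A(0,0)–B(0,1)≠ B(0,1)–A(1,2)≠  → 2/2 unlike.
Row 1: A(1,2)–A(1,3)=  → 0/1 unlike.
Row 4: A(4,2)–B(4,3)≠ A(4,2)–A(5,2)= A(4,2)–B(5,3)≠ B(4,3)–B(5,3)= B(4,3)–A(5,2)≠  → 3/5 unlike.
Row 5: A(5,2)–B(5,3)≠  → 1/1 unlike.
Total adjacent occupied pairs: 9; unlike-type pairs: 6.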